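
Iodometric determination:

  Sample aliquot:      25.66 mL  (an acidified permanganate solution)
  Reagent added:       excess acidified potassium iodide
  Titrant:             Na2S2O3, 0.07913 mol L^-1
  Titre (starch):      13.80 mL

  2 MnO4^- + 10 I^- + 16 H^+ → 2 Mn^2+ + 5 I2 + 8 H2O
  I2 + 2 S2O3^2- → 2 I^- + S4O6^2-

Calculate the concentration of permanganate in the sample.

n(S2O3^2-) = 0.01380 × 0.07913 = 1.092 × 10^-3 mol
n(I2) = n(S2O3^2-)/2 = 5.460 × 10^-4 mol
From the 2:5 ratio, n(MnO4^-) in the aliquot = 2/5 × 5.460 × 10^-4 = 2.184 × 10^-4 mol
[MnO4^-] = 2.184 × 10^-4 / 0.02566 = 0.008511 mol/L

0.008511 mol/L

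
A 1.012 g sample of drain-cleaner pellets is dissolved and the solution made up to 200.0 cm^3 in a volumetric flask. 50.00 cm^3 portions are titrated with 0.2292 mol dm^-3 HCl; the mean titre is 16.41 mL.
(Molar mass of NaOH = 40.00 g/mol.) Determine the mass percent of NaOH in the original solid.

59.47 %

NaOH + HCl → NaCl + H2O
n(HCl) per titration = 0.01641 × 0.2292 = 3.761 × 10^-3 mol
n(NaOH) in each aliquot = 3.761 × 10^-3 mol (1:1 ratio)
n(NaOH) in the whole flask = 3.761 × 10^-3 × 200.0/50.00 = 0.01504 mol
mass of NaOH = 0.01504 × 40.00 = 0.6018 g
% NaOH = 0.6018 / 1.012 × 100 = 59.47 %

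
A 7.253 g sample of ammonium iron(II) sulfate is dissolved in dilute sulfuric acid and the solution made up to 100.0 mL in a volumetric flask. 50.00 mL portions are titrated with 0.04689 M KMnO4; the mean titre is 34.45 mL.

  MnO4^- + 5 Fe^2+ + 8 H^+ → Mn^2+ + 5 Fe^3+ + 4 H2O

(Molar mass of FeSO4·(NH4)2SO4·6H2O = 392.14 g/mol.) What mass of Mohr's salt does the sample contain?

6.334 g

n(KMnO4) per titration = 0.03445 × 0.04689 = 1.615 × 10^-3 mol
From the 5:1 ratio, n(FeSO4·(NH4)2SO4·6H2O) in each aliquot = 5/1 × 1.615 × 10^-3 = 8.077 × 10^-3 mol
n(FeSO4·(NH4)2SO4·6H2O) in the whole flask = 8.077 × 10^-3 × 100.0/50.00 = 0.01615 mol
mass of FeSO4·(NH4)2SO4·6H2O = 0.01615 × 392.14 = 6.334 g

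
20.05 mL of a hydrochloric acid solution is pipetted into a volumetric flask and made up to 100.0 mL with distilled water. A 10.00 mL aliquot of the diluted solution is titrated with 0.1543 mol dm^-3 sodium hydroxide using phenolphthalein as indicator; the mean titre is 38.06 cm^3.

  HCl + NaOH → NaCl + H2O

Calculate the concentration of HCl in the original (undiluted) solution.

n(NaOH) = 0.03806 × 0.1543 = 5.873 × 10^-3 mol
n(HCl) in the aliquot = 5.873 × 10^-3 mol (1:1 ratio)
[HCl]_dilute = 5.873 × 10^-3 / 0.01000 = 0.5873 mol/L
Dilution factor = 100.0 / 20.05 = 4.988
[HCl]_stock = 0.5873 × 4.988 = 2.929 mol/L

2.929 mol/L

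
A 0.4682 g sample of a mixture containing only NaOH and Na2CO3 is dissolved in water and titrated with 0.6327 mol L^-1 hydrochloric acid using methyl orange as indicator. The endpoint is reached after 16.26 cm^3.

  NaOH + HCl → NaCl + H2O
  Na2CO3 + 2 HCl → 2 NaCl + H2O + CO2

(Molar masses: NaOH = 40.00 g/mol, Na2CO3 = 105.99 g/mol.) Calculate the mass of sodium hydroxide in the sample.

0.2370 g

n(HCl) = 0.01626 × 0.6327 = 0.01029 mol
Let x = n(NaOH), y = n(Na2CO3).
Titrant: 1x + 2y = 0.01029;  mass: 40.00x + 105.99y = 0.4682
Solving, x = 5.925 × 10^-3 mol, y = 2.181 × 10^-3 mol
mass of NaOH = 5.925 × 10^-3 × 40.00 = 0.2370 g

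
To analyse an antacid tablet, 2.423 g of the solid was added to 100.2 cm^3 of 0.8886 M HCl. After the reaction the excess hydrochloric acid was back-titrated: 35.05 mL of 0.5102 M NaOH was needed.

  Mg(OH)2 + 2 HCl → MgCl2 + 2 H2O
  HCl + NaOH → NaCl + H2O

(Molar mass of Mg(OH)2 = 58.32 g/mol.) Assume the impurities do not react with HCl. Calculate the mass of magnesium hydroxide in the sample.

2.075 g

n(HCl) added = 0.1002 × 0.8886 = 0.08904 mol
n(NaOH) used in back-titration = 0.03505 × 0.5102 = 0.01788 mol
n(HCl) left over = 0.01788 mol (1:1 ratio)
n(HCl) consumed by analyte = 0.08904 − 0.01788 = 0.07116 mol
From the 1:2 ratio, n(Mg(OH)2) = 1/2 × 0.07116 = 0.03558 mol
mass of Mg(OH)2 = 0.03558 × 58.32 = 2.075 g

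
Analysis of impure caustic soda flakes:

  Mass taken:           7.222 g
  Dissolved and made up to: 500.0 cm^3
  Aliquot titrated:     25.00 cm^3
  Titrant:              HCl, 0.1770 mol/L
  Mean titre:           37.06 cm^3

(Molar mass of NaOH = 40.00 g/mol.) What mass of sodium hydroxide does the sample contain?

NaOH + HCl → NaCl + H2O
n(HCl) per titration = 0.03706 × 0.1770 = 6.560 × 10^-3 mol
n(NaOH) in each aliquot = 6.560 × 10^-3 mol (1:1 ratio)
n(NaOH) in the whole flask = 6.560 × 10^-3 × 500.0/25.00 = 0.1312 mol
mass of NaOH = 0.1312 × 40.00 = 5.248 g

5.248 g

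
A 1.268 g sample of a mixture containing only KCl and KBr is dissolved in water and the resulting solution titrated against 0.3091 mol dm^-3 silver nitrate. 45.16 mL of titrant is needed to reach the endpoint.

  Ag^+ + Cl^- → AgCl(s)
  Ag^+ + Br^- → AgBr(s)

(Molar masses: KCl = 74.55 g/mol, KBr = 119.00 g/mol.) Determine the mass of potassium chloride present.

0.6593 g

n(AgNO3) = 0.04516 × 0.3091 = 0.01396 mol
Let x = n(KCl), y = n(KBr).
Titrant: 1x + 1y = 0.01396;  mass: 74.55x + 119.00y = 1.268
Solving, x = 8.844 × 10^-3 mol, y = 5.115 × 10^-3 mol
mass of KCl = 8.844 × 10^-3 × 74.55 = 0.6593 g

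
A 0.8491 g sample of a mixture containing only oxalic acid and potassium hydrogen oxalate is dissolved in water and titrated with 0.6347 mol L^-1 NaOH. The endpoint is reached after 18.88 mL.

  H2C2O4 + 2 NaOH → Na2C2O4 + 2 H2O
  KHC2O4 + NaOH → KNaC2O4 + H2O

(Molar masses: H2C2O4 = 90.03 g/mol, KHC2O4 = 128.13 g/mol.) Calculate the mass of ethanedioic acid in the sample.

0.3717 g

n(NaOH) = 0.01888 × 0.6347 = 0.01198 mol
Let x = n(H2C2O4), y = n(KHC2O4).
Titrant: 2x + 1y = 0.01198;  mass: 90.03x + 128.13y = 0.8491
Solving, x = 4.129 × 10^-3 mol, y = 3.726 × 10^-3 mol
mass of H2C2O4 = 4.129 × 10^-3 × 90.03 = 0.3717 g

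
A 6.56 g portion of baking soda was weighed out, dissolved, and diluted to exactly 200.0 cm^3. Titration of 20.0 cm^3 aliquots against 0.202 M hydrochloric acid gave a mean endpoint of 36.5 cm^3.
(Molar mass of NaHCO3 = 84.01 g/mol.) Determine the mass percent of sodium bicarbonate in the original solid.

94.4 %

NaHCO3 + HCl → NaCl + H2O + CO2
n(HCl) per titration = 0.0365 × 0.202 = 7.37 × 10^-3 mol
n(NaHCO3) in each aliquot = 7.37 × 10^-3 mol (1:1 ratio)
n(NaHCO3) in the whole flask = 7.37 × 10^-3 × 200.0/20.0 = 0.0737 mol
mass of NaHCO3 = 0.0737 × 84.01 = 6.19 g
% NaHCO3 = 6.19 / 6.56 × 100 = 94.4 %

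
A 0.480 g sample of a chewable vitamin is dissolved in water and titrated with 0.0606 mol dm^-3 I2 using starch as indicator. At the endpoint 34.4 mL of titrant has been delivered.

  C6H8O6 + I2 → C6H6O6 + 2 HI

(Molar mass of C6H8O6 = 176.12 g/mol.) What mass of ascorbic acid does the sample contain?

n(I2) = 0.0344 L × 0.0606 mol/L = 2.08 × 10^-3 mol
n(C6H8O6) = 2.08 × 10^-3 mol (1:1 ratio)
mass of C6H8O6 = 2.08 × 10^-3 × 176.12 g/mol = 0.367 g

0.367 g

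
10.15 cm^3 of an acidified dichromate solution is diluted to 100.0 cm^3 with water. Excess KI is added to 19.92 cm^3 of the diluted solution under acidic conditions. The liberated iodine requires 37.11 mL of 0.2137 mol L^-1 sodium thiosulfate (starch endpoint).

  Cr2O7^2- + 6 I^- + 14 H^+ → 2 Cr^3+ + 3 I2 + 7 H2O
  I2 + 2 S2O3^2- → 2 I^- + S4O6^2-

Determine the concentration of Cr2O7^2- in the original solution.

0.6537 mol/L

n(S2O3^2-) = 0.03711 × 0.2137 = 7.930 × 10^-3 mol
n(I2) = n(S2O3^2-)/2 = 3.965 × 10^-3 mol
From the 1:3 ratio, n(Cr2O7^2-) in the aliquot = 1/3 × 3.965 × 10^-3 = 1.322 × 10^-3 mol
[Cr2O7^2-]_dilute = 1.322 × 10^-3 / 0.01992 = 0.06635 mol/L
[Cr2O7^2-]_original = 0.06635 × 100.0/10.15 = 0.6537 mol/L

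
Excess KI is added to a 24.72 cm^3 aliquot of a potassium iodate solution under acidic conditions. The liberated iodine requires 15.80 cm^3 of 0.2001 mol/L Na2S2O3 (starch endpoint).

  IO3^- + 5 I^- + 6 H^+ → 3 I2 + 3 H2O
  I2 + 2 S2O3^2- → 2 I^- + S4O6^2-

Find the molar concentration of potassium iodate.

n(S2O3^2-) = 0.01580 × 0.2001 = 3.162 × 10^-3 mol
n(I2) = n(S2O3^2-)/2 = 1.581 × 10^-3 mol
From the 1:3 ratio, n(IO3^-) in the aliquot = 1/3 × 1.581 × 10^-3 = 5.269 × 10^-4 mol
[IO3^-] = 5.269 × 10^-4 / 0.02472 = 0.02132 mol/L

0.02132 mol/L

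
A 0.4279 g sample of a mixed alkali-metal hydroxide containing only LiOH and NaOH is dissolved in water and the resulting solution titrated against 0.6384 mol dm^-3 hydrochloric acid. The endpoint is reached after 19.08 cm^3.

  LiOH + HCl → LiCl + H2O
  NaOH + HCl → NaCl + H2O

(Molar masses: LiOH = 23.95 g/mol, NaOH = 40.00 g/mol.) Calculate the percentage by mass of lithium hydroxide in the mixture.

20.69 %

n(HCl) = 0.01908 × 0.6384 = 0.01218 mol
Let x = n(LiOH), y = n(NaOH).
Titrant: 1x + 1y = 0.01218;  mass: 23.95x + 40.00y = 0.4279
Solving, x = 3.696 × 10^-3 mol, y = 8.484 × 10^-3 mol
mass of LiOH = 3.696 × 10^-3 × 23.95 = 0.08853 g
% LiOH = 0.08853 / 0.4279 × 100 = 20.69 %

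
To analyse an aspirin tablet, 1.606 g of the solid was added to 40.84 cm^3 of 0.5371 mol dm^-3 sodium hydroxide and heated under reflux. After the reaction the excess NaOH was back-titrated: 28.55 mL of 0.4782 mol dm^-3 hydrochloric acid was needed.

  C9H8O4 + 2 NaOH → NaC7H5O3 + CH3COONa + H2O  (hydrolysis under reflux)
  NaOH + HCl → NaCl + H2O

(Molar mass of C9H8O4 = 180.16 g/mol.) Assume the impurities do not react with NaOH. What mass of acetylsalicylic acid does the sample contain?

n(NaOH) added = 0.04084 × 0.5371 = 0.02194 mol
n(HCl) used in back-titration = 0.02855 × 0.4782 = 0.01365 mol
n(NaOH) left over = 0.01365 mol (1:1 ratio)
n(NaOH) consumed by analyte = 0.02194 − 0.01365 = 8.283 × 10^-3 mol
From the 1:2 ratio, n(C9H8O4) = 1/2 × 8.283 × 10^-3 = 4.141 × 10^-3 mol
mass of C9H8O4 = 4.141 × 10^-3 × 180.16 = 0.7461 g

0.7461 g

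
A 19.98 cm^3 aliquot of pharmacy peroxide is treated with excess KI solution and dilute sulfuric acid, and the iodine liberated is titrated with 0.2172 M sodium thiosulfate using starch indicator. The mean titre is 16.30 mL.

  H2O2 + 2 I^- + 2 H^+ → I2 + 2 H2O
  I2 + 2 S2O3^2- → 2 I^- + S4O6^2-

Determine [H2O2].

0.08860 M

n(S2O3^2-) = 0.01630 × 0.2172 = 3.540 × 10^-3 mol
n(I2) = n(S2O3^2-)/2 = 1.770 × 10^-3 mol
n(H2O2) in the aliquot = 1.770 × 10^-3 mol (1:1 ratio)
[H2O2] = 1.770 × 10^-3 / 0.01998 = 0.08860 mol/L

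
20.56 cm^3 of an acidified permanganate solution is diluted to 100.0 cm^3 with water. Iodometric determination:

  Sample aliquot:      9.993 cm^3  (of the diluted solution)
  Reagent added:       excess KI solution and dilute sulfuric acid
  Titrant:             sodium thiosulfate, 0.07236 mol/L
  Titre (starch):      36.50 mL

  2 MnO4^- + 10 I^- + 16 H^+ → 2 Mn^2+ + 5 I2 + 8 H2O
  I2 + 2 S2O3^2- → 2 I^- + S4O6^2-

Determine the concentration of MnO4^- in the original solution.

n(S2O3^2-) = 0.03650 × 0.07236 = 2.641 × 10^-3 mol
n(I2) = n(S2O3^2-)/2 = 1.321 × 10^-3 mol
From the 2:5 ratio, n(MnO4^-) in the aliquot = 2/5 × 1.321 × 10^-3 = 5.282 × 10^-4 mol
[MnO4^-]_dilute = 5.282 × 10^-4 / 0.009993 = 0.05286 mol/L
[MnO4^-]_original = 0.05286 × 100.0/20.56 = 0.2571 mol/L

0.2571 mol/L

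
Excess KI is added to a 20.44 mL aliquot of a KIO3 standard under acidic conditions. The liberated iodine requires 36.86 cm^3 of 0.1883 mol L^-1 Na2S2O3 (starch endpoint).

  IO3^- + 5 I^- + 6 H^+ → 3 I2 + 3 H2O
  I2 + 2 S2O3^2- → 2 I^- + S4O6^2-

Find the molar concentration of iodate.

0.05659 mol/L

n(S2O3^2-) = 0.03686 × 0.1883 = 6.941 × 10^-3 mol
n(I2) = n(S2O3^2-)/2 = 3.470 × 10^-3 mol
From the 1:3 ratio, n(IO3^-) in the aliquot = 1/3 × 3.470 × 10^-3 = 1.157 × 10^-3 mol
[IO3^-] = 1.157 × 10^-3 / 0.02044 = 0.05659 mol/L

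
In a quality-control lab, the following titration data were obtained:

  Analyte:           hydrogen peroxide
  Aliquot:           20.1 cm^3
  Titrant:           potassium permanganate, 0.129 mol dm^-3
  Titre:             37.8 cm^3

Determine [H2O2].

0.606 mol/L

2 MnO4^- + 5 H2O2 + 6 H^+ → 2 Mn^2+ + 5 O2 + 8 H2O
n(KMnO4) = 0.0378 L × 0.129 mol/L = 4.88 × 10^-3 mol
From the 5:2 mole ratio, n(H2O2) = 5/2 × 4.88 × 10^-3 = 0.0122 mol
[H2O2] = 0.0122 mol / 0.0201 L = 0.606 mol/L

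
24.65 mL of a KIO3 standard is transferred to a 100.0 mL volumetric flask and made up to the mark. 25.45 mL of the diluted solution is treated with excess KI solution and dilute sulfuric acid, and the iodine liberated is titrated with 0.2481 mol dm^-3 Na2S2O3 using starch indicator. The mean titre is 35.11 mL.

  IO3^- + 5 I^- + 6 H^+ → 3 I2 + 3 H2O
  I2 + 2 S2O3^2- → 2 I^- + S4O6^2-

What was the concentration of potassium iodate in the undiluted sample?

n(S2O3^2-) = 0.03511 × 0.2481 = 8.711 × 10^-3 mol
n(I2) = n(S2O3^2-)/2 = 4.355 × 10^-3 mol
From the 1:3 ratio, n(IO3^-) in the aliquot = 1/3 × 4.355 × 10^-3 = 1.452 × 10^-3 mol
[IO3^-]_dilute = 1.452 × 10^-3 / 0.02545 = 0.05705 mol/L
[IO3^-]_original = 0.05705 × 100.0/24.65 = 0.2314 mol/L

0.2314 mol/L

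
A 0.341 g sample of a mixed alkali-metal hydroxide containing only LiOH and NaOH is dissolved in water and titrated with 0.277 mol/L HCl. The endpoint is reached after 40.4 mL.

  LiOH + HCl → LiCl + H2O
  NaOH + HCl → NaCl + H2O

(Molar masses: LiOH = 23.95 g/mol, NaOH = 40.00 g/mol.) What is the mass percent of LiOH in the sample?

46.7 %

n(HCl) = 0.0404 × 0.277 = 0.0112 mol
Let x = n(LiOH), y = n(NaOH).
Titrant: 1x + 1y = 0.0112;  mass: 23.95x + 40.00y = 0.341
Solving, x = 6.64 × 10^-3 mol, y = 4.55 × 10^-3 mol
mass of LiOH = 6.64 × 10^-3 × 23.95 = 0.159 g
% LiOH = 0.159 / 0.341 × 100 = 46.7 %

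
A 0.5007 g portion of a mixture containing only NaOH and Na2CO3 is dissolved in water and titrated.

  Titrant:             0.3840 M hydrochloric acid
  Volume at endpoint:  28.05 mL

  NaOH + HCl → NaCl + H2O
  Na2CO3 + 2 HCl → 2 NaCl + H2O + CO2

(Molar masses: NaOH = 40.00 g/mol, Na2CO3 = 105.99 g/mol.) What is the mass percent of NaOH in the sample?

43.11 %

n(HCl) = 0.02805 × 0.3840 = 0.01077 mol
Let x = n(NaOH), y = n(Na2CO3).
Titrant: 1x + 2y = 0.01077;  mass: 40.00x + 105.99y = 0.5007
Solving, x = 5.396 × 10^-3 mol, y = 2.688 × 10^-3 mol
mass of NaOH = 5.396 × 10^-3 × 40.00 = 0.2158 g
% NaOH = 0.2158 / 0.5007 × 100 = 43.11 %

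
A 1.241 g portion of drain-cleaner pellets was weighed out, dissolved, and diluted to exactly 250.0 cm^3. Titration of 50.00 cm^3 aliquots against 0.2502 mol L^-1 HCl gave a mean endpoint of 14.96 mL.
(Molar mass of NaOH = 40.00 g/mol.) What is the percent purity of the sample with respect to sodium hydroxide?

NaOH + HCl → NaCl + H2O
n(HCl) per titration = 0.01496 × 0.2502 = 3.743 × 10^-3 mol
n(NaOH) in each aliquot = 3.743 × 10^-3 mol (1:1 ratio)
n(NaOH) in the whole flask = 3.743 × 10^-3 × 250.0/50.00 = 0.01871 mol
mass of NaOH = 0.01871 × 40.00 = 0.7486 g
% NaOH = 0.7486 / 1.241 × 100 = 60.32 %

60.32 %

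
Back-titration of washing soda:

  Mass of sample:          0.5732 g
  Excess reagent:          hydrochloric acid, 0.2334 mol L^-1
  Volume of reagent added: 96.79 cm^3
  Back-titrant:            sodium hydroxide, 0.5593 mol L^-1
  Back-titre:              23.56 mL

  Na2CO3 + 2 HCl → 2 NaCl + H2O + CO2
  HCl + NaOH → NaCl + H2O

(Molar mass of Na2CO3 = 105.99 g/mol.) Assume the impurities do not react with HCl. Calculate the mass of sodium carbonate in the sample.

0.4989 g

n(HCl) added = 0.09679 × 0.2334 = 0.02259 mol
n(NaOH) used in back-titration = 0.02356 × 0.5593 = 0.01318 mol
n(HCl) left over = 0.01318 mol (1:1 ratio)
n(HCl) consumed by analyte = 0.02259 − 0.01318 = 9.414 × 10^-3 mol
From the 1:2 ratio, n(Na2CO3) = 1/2 × 9.414 × 10^-3 = 4.707 × 10^-3 mol
mass of Na2CO3 = 4.707 × 10^-3 × 105.99 = 0.4989 g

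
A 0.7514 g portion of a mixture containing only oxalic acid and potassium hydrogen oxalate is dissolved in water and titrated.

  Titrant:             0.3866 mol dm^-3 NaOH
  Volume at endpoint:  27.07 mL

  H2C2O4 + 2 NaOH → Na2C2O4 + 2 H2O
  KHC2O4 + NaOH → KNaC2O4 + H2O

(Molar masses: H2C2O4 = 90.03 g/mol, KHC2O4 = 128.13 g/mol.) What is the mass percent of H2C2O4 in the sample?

42.49 %

n(NaOH) = 0.02707 × 0.3866 = 0.01047 mol
Let x = n(H2C2O4), y = n(KHC2O4).
Titrant: 2x + 1y = 0.01047;  mass: 90.03x + 128.13y = 0.7514
Solving, x = 3.546 × 10^-3 mol, y = 3.373 × 10^-3 mol
mass of H2C2O4 = 3.546 × 10^-3 × 90.03 = 0.3193 g
% H2C2O4 = 0.3193 / 0.7514 × 100 = 42.49 %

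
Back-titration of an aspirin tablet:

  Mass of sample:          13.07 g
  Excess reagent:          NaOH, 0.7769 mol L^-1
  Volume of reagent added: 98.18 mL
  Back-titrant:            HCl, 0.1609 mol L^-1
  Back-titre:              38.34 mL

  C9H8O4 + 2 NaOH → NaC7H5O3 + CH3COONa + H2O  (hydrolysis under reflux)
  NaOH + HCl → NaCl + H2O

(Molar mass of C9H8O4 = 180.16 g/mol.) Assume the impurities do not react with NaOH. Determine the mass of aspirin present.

6.315 g

n(NaOH) added = 0.09818 × 0.7769 = 0.07628 mol
n(HCl) used in back-titration = 0.03834 × 0.1609 = 6.169 × 10^-3 mol
n(NaOH) left over = 6.169 × 10^-3 mol (1:1 ratio)
n(NaOH) consumed by analyte = 0.07628 − 6.169 × 10^-3 = 0.07011 mol
From the 1:2 ratio, n(C9H8O4) = 1/2 × 0.07011 = 0.03505 mol
mass of C9H8O4 = 0.03505 × 180.16 = 6.315 g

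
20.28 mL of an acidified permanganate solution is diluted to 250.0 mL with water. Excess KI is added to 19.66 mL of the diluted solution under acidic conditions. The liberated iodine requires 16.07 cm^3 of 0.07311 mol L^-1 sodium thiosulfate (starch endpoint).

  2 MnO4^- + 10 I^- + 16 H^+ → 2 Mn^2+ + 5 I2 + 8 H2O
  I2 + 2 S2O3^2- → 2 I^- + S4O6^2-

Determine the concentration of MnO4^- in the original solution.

n(S2O3^2-) = 0.01607 × 0.07311 = 1.175 × 10^-3 mol
n(I2) = n(S2O3^2-)/2 = 5.874 × 10^-4 mol
From the 2:5 ratio, n(MnO4^-) in the aliquot = 2/5 × 5.874 × 10^-4 = 2.350 × 10^-4 mol
[MnO4^-]_dilute = 2.350 × 10^-4 / 0.01966 = 0.01195 mol/L
[MnO4^-]_original = 0.01195 × 250.0/20.28 = 0.1473 mol/L

0.1473 mol/L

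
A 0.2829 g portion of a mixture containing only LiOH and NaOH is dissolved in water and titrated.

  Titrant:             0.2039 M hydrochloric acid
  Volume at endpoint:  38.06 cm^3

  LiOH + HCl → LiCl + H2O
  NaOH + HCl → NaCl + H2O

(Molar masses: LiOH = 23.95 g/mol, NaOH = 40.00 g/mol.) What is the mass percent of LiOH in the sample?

14.51 %

n(HCl) = 0.03806 × 0.2039 = 7.760 × 10^-3 mol
Let x = n(LiOH), y = n(NaOH).
Titrant: 1x + 1y = 7.760 × 10^-3;  mass: 23.95x + 40.00y = 0.2829
Solving, x = 1.714 × 10^-3 mol, y = 6.046 × 10^-3 mol
mass of LiOH = 1.714 × 10^-3 × 23.95 = 0.04106 g
% LiOH = 0.04106 / 0.2829 × 100 = 14.51 %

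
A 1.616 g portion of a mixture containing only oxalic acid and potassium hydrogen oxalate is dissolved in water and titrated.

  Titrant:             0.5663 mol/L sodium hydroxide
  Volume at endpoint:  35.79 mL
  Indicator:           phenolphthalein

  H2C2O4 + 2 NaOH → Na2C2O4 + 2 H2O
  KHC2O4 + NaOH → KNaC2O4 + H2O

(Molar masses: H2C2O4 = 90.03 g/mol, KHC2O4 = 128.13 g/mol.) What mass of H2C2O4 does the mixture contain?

0.5313 g

n(NaOH) = 0.03579 × 0.5663 = 0.02027 mol
Let x = n(H2C2O4), y = n(KHC2O4).
Titrant: 2x + 1y = 0.02027;  mass: 90.03x + 128.13y = 1.616
Solving, x = 5.901 × 10^-3 mol, y = 8.466 × 10^-3 mol
mass of H2C2O4 = 5.901 × 10^-3 × 90.03 = 0.5313 g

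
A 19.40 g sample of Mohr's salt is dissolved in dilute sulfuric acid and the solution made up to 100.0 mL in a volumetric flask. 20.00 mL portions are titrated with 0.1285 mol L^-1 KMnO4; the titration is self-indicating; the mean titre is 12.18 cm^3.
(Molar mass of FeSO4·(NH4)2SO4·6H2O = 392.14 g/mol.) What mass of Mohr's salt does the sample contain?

MnO4^- + 5 Fe^2+ + 8 H^+ → Mn^2+ + 5 Fe^3+ + 4 H2O
n(KMnO4) per titration = 0.01218 × 0.1285 = 1.565 × 10^-3 mol
From the 5:1 ratio, n(FeSO4·(NH4)2SO4·6H2O) in each aliquot = 5/1 × 1.565 × 10^-3 = 7.826 × 10^-3 mol
n(FeSO4·(NH4)2SO4·6H2O) in the whole flask = 7.826 × 10^-3 × 100.0/20.00 = 0.03913 mol
mass of FeSO4·(NH4)2SO4·6H2O = 0.03913 × 392.14 = 15.34 g

15.34 g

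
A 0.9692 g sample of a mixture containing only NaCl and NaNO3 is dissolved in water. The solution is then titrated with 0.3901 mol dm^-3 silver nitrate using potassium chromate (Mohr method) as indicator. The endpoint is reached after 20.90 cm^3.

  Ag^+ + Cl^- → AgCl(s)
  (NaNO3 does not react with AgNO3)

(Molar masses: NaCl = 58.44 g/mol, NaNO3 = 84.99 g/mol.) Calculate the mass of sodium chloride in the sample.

n(AgNO3) = 0.02090 × 0.3901 = 8.153 × 10^-3 mol
Let x = n(NaCl), y = n(NaNO3).
Titrant: 1x = 8.153 × 10^-3;  mass: 58.44x + 84.99y = 0.9692
Solving, x = 8.153 × 10^-3 mol, y = 5.798 × 10^-3 mol
mass of NaCl = 8.153 × 10^-3 × 58.44 = 0.4765 g

0.4765 g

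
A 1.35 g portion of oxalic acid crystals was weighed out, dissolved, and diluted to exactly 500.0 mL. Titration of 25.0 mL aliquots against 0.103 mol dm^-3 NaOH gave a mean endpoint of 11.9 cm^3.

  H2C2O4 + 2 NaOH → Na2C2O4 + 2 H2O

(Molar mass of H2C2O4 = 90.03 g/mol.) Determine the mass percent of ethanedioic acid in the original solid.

81.7 %

n(NaOH) per titration = 0.0119 × 0.103 = 1.23 × 10^-3 mol
From the 1:2 ratio, n(H2C2O4) in each aliquot = 1/2 × 1.23 × 10^-3 = 6.13 × 10^-4 mol
n(H2C2O4) in the whole flask = 6.13 × 10^-4 × 500.0/25.0 = 0.0123 mol
mass of H2C2O4 = 0.0123 × 90.03 = 1.10 g
% H2C2O4 = 1.10 / 1.35 × 100 = 81.7 %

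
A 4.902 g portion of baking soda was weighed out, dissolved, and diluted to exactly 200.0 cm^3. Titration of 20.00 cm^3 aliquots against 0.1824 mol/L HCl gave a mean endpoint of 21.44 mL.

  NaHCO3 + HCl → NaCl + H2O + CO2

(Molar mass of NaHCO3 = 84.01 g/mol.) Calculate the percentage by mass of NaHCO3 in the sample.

n(HCl) per titration = 0.02144 × 0.1824 = 3.911 × 10^-3 mol
n(NaHCO3) in each aliquot = 3.911 × 10^-3 mol (1:1 ratio)
n(NaHCO3) in the whole flask = 3.911 × 10^-3 × 200.0/20.00 = 0.03911 mol
mass of NaHCO3 = 0.03911 × 84.01 = 3.285 g
% NaHCO3 = 3.285 / 4.902 × 100 = 67.02 %

67.02 %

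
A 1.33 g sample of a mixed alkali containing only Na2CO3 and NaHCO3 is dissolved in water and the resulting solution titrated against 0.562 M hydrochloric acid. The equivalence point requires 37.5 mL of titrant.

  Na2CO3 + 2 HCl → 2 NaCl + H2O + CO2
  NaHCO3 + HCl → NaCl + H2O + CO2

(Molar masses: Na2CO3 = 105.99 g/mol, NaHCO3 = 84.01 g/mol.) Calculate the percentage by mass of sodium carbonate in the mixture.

56.6 %

n(HCl) = 0.0375 × 0.562 = 0.0211 mol
Let x = n(Na2CO3), y = n(NaHCO3).
Titrant: 2x + 1y = 0.0211;  mass: 105.99x + 84.01y = 1.33
Solving, x = 7.10 × 10^-3 mol, y = 6.87 × 10^-3 mol
mass of Na2CO3 = 7.10 × 10^-3 × 105.99 = 0.753 g
% Na2CO3 = 0.753 / 1.33 × 100 = 56.6 %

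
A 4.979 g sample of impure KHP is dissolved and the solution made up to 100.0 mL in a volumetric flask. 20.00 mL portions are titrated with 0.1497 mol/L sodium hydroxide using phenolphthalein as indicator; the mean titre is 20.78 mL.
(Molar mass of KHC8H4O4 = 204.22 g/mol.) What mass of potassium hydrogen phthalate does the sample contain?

KHC8H4O4 + NaOH → KNaC8H4O4 + H2O
n(NaOH) per titration = 0.02078 × 0.1497 = 3.111 × 10^-3 mol
n(KHC8H4O4) in each aliquot = 3.111 × 10^-3 mol (1:1 ratio)
n(KHC8H4O4) in the whole flask = 3.111 × 10^-3 × 100.0/20.00 = 0.01555 mol
mass of KHC8H4O4 = 0.01555 × 204.22 = 3.176 g

3.176 g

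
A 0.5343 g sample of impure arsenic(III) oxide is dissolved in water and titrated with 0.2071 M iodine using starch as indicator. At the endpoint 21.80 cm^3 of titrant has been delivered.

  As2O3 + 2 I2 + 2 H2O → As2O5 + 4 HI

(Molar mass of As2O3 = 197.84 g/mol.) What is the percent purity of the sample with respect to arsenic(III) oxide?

n(I2) = 0.02180 L × 0.2071 mol/L = 4.515 × 10^-3 mol
From the 1:2 ratio, n(As2O3) = 1/2 × 4.515 × 10^-3 = 2.257 × 10^-3 mol
mass of As2O3 = 2.257 × 10^-3 × 197.84 g/mol = 0.4466 g
% As2O3 = 0.4466 / 0.5343 × 100 = 83.59 %

83.59 %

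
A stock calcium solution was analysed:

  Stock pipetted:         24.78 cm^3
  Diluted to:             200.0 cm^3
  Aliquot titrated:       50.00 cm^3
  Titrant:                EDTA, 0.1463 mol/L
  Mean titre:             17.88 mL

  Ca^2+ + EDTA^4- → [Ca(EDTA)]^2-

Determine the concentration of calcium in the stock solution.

0.4223 mol/L

n(EDTA) = 0.01788 × 0.1463 = 2.616 × 10^-3 mol
n(Ca2+) in the aliquot = 2.616 × 10^-3 mol (1:1 ratio)
[Ca2+]_dilute = 2.616 × 10^-3 / 0.05000 = 0.05232 mol/L
Dilution factor = 200.0 / 24.78 = 8.071
[Ca2+]_stock = 0.05232 × 8.071 = 0.4223 mol/L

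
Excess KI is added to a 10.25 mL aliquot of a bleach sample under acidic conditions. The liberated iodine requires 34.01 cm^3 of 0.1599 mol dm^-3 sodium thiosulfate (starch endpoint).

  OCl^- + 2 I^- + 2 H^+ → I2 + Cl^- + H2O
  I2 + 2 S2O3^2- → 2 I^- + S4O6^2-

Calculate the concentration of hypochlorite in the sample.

n(S2O3^2-) = 0.03401 × 0.1599 = 5.438 × 10^-3 mol
n(I2) = n(S2O3^2-)/2 = 2.719 × 10^-3 mol
n(OCl^-) in the aliquot = 2.719 × 10^-3 mol (1:1 ratio)
[OCl^-] = 2.719 × 10^-3 / 0.01025 = 0.2653 mol/L

0.2653 mol/L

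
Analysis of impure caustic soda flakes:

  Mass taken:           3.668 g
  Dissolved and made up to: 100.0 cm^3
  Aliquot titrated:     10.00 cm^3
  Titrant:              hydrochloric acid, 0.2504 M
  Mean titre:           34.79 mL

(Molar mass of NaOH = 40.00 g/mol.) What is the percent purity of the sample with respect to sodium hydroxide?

NaOH + HCl → NaCl + H2O
n(HCl) per titration = 0.03479 × 0.2504 = 8.711 × 10^-3 mol
n(NaOH) in each aliquot = 8.711 × 10^-3 mol (1:1 ratio)
n(NaOH) in the whole flask = 8.711 × 10^-3 × 100.0/10.00 = 0.08711 mol
mass of NaOH = 0.08711 × 40.00 = 3.485 g
% NaOH = 3.485 / 3.668 × 100 = 95.00 %

95.00 %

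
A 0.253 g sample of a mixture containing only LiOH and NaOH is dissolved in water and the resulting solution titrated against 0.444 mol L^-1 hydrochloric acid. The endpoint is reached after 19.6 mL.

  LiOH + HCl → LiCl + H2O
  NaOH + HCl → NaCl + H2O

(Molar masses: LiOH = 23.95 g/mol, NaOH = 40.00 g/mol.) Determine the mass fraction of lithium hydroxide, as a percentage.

n(HCl) = 0.0196 × 0.444 = 8.70 × 10^-3 mol
Let x = n(LiOH), y = n(NaOH).
Titrant: 1x + 1y = 8.70 × 10^-3;  mass: 23.95x + 40.00y = 0.253
Solving, x = 5.92 × 10^-3 mol, y = 2.78 × 10^-3 mol
mass of LiOH = 5.92 × 10^-3 × 23.95 = 0.142 g
% LiOH = 0.142 / 0.253 × 100 = 56.1 %

56.1 %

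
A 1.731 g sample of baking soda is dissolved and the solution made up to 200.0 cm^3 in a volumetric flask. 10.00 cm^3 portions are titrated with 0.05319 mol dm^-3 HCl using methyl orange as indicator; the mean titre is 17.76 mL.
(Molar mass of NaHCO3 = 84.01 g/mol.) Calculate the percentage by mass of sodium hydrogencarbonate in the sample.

NaHCO3 + HCl → NaCl + H2O + CO2
n(HCl) per titration = 0.01776 × 0.05319 = 9.447 × 10^-4 mol
n(NaHCO3) in each aliquot = 9.447 × 10^-4 mol (1:1 ratio)
n(NaHCO3) in the whole flask = 9.447 × 10^-4 × 200.0/10.00 = 0.01889 mol
mass of NaHCO3 = 0.01889 × 84.01 = 1.587 g
% NaHCO3 = 1.587 / 1.731 × 100 = 91.69 %

91.69 %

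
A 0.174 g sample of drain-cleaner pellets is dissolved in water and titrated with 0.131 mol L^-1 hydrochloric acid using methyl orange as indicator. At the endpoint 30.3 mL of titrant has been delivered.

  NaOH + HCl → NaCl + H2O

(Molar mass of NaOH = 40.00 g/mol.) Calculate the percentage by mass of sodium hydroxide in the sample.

91.2 %

n(HCl) = 0.0303 L × 0.131 mol/L = 3.97 × 10^-3 mol
n(NaOH) = 3.97 × 10^-3 mol (1:1 ratio)
mass of NaOH = 3.97 × 10^-3 × 40.00 g/mol = 0.159 g
% NaOH = 0.159 / 0.174 × 100 = 91.2 %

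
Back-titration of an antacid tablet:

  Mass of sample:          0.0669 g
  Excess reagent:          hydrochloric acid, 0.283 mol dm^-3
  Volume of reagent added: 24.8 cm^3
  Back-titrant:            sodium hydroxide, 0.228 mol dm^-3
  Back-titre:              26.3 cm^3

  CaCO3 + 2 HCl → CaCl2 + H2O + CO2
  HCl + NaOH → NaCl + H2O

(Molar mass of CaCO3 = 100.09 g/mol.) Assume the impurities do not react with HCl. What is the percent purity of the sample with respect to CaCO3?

n(HCl) added = 0.0248 × 0.283 = 7.02 × 10^-3 mol
n(NaOH) used in back-titration = 0.0263 × 0.228 = 6.00 × 10^-3 mol
n(HCl) left over = 6.00 × 10^-3 mol (1:1 ratio)
n(HCl) consumed by analyte = 7.02 × 10^-3 − 6.00 × 10^-3 = 1.02 × 10^-3 mol
From the 1:2 ratio, n(CaCO3) = 1/2 × 1.02 × 10^-3 = 5.11 × 10^-4 mol
mass of CaCO3 = 5.11 × 10^-4 × 100.09 = 0.0511 g
% CaCO3 = 0.0511 / 0.0669 × 100 = 76.5 %

76.5 %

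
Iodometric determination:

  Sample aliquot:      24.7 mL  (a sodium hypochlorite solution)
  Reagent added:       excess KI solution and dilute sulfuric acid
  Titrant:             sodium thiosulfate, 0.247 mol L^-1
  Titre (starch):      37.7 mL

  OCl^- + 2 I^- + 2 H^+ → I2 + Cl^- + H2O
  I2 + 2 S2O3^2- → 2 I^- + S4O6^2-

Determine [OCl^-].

0.189 mol/L

n(S2O3^2-) = 0.0377 × 0.247 = 9.31 × 10^-3 mol
n(I2) = n(S2O3^2-)/2 = 4.66 × 10^-3 mol
n(OCl^-) in the aliquot = 4.66 × 10^-3 mol (1:1 ratio)
[OCl^-] = 4.66 × 10^-3 / 0.0247 = 0.189 mol/L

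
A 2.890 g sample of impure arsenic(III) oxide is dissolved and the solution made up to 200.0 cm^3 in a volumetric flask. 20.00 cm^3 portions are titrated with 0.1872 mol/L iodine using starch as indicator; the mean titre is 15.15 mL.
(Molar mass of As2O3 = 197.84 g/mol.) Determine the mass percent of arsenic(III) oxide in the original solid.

As2O3 + 2 I2 + 2 H2O → As2O5 + 4 HI
n(I2) per titration = 0.01515 × 0.1872 = 2.836 × 10^-3 mol
From the 1:2 ratio, n(As2O3) in each aliquot = 1/2 × 2.836 × 10^-3 = 1.418 × 10^-3 mol
n(As2O3) in the whole flask = 1.418 × 10^-3 × 200.0/20.00 = 0.01418 mol
mass of As2O3 = 0.01418 × 197.84 = 2.805 g
% As2O3 = 2.805 / 2.890 × 100 = 97.07 %

97.07 %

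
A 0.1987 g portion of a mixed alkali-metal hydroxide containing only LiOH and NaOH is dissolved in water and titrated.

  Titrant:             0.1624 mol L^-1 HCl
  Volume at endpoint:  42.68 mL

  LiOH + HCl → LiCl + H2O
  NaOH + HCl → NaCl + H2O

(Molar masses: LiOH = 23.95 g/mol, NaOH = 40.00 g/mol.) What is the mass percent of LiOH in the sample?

n(HCl) = 0.04268 × 0.1624 = 6.931 × 10^-3 mol
Let x = n(LiOH), y = n(NaOH).
Titrant: 1x + 1y = 6.931 × 10^-3;  mass: 23.95x + 40.00y = 0.1987
Solving, x = 4.894 × 10^-3 mol, y = 2.037 × 10^-3 mol
mass of LiOH = 4.894 × 10^-3 × 23.95 = 0.1172 g
% LiOH = 0.1172 / 0.1987 × 100 = 58.99 %

58.99 %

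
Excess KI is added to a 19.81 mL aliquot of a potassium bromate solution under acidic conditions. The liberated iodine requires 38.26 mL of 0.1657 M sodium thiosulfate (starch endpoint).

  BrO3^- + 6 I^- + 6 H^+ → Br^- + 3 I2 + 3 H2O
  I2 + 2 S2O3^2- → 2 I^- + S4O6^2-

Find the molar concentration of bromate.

n(S2O3^2-) = 0.03826 × 0.1657 = 6.340 × 10^-3 mol
n(I2) = n(S2O3^2-)/2 = 3.170 × 10^-3 mol
From the 1:3 ratio, n(BrO3^-) in the aliquot = 1/3 × 3.170 × 10^-3 = 1.057 × 10^-3 mol
[BrO3^-] = 1.057 × 10^-3 / 0.01981 = 0.05334 mol/L

0.05334 M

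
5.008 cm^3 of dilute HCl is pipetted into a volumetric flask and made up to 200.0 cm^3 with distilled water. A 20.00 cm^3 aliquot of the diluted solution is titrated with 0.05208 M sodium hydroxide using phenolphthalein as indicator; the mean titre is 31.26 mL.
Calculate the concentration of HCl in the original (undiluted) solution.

3.251 M

HCl + NaOH → NaCl + H2O
n(NaOH) = 0.03126 × 0.05208 = 1.628 × 10^-3 mol
n(HCl) in the aliquot = 1.628 × 10^-3 mol (1:1 ratio)
[HCl]_dilute = 1.628 × 10^-3 / 0.02000 = 0.08140 mol/L
Dilution factor = 200.0 / 5.008 = 39.94
[HCl]_stock = 0.08140 × 39.94 = 3.251 mol/L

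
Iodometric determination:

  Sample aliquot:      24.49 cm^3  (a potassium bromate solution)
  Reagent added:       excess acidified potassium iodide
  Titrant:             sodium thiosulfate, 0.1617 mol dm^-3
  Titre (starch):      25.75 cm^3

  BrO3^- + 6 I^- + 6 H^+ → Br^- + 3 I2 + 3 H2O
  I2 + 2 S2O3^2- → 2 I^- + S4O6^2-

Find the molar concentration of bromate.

n(S2O3^2-) = 0.02575 × 0.1617 = 4.164 × 10^-3 mol
n(I2) = n(S2O3^2-)/2 = 2.082 × 10^-3 mol
From the 1:3 ratio, n(BrO3^-) in the aliquot = 1/3 × 2.082 × 10^-3 = 6.940 × 10^-4 mol
[BrO3^-] = 6.940 × 10^-4 / 0.02449 = 0.02834 mol/L

0.02834 mol/L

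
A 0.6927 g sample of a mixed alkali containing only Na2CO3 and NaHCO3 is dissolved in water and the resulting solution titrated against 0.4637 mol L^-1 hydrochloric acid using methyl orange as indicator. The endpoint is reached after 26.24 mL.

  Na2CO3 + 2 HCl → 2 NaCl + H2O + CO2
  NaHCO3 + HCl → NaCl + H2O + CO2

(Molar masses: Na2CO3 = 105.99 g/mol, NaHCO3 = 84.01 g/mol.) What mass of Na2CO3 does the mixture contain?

n(HCl) = 0.02624 × 0.4637 = 0.01217 mol
Let x = n(Na2CO3), y = n(NaHCO3).
Titrant: 2x + 1y = 0.01217;  mass: 105.99x + 84.01y = 0.6927
Solving, x = 5.312 × 10^-3 mol, y = 1.544 × 10^-3 mol
mass of Na2CO3 = 5.312 × 10^-3 × 105.99 = 0.5630 g

0.5630 g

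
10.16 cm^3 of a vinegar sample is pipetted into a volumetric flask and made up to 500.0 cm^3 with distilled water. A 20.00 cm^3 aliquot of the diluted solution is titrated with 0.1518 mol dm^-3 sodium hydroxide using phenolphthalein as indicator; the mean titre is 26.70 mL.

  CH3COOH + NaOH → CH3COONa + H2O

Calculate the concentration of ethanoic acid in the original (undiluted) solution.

9.973 mol/L

n(NaOH) = 0.02670 × 0.1518 = 4.053 × 10^-3 mol
n(CH3COOH) in the aliquot = 4.053 × 10^-3 mol (1:1 ratio)
[CH3COOH]_dilute = 4.053 × 10^-3 / 0.02000 = 0.2027 mol/L
Dilution factor = 500.0 / 10.16 = 49.21
[CH3COOH]_stock = 0.2027 × 49.21 = 9.973 mol/L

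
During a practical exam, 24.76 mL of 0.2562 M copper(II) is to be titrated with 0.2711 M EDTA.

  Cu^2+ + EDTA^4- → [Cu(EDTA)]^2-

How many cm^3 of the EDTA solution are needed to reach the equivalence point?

23.40 mL

n(Cu2+) = 0.02476 L × 0.2562 mol/L = 6.344 × 10^-3 mol
n(EDTA) = 6.344 × 10^-3 mol (1:1 stoichiometry)
V(EDTA) = 6.344 × 10^-3 mol / 0.2711 mol/L = 0.02340 L = 23.40 mL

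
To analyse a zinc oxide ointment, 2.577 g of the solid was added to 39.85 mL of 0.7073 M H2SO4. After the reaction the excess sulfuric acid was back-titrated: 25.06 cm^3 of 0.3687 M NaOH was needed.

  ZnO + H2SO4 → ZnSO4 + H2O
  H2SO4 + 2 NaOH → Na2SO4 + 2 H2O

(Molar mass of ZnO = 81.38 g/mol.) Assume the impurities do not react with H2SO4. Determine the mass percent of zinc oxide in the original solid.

74.42 %

n(H2SO4) added = 0.03985 × 0.7073 = 0.02819 mol
n(NaOH) used in back-titration = 0.02506 × 0.3687 = 9.240 × 10^-3 mol
From the 1:2 ratio, n(H2SO4) left over = 1/2 × 9.240 × 10^-3 = 4.620 × 10^-3 mol
n(H2SO4) consumed by analyte = 0.02819 − 4.620 × 10^-3 = 0.02357 mol
n(ZnO) = 0.02357 mol (1:1 ratio)
mass of ZnO = 0.02357 × 81.38 = 1.918 g
% ZnO = 1.918 / 2.577 × 100 = 74.42 %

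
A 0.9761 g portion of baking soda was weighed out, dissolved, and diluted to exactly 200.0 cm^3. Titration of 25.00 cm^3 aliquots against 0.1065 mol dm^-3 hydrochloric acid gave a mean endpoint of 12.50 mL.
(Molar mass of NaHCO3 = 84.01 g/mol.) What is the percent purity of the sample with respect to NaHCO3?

NaHCO3 + HCl → NaCl + H2O + CO2
n(HCl) per titration = 0.01250 × 0.1065 = 1.331 × 10^-3 mol
n(NaHCO3) in each aliquot = 1.331 × 10^-3 mol (1:1 ratio)
n(NaHCO3) in the whole flask = 1.331 × 10^-3 × 200.0/25.00 = 0.01065 mol
mass of NaHCO3 = 0.01065 × 84.01 = 0.8947 g
% NaHCO3 = 0.8947 / 0.9761 × 100 = 91.66 %

91.66 %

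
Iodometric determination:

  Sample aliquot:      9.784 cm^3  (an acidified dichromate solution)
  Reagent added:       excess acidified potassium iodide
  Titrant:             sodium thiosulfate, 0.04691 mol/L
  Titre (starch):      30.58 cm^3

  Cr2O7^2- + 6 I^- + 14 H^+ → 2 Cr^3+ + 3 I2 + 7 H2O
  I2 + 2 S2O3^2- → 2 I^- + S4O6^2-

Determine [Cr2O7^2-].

0.02444 mol/L

n(S2O3^2-) = 0.03058 × 0.04691 = 1.435 × 10^-3 mol
n(I2) = n(S2O3^2-)/2 = 7.173 × 10^-4 mol
From the 1:3 ratio, n(Cr2O7^2-) in the aliquot = 1/3 × 7.173 × 10^-4 = 2.391 × 10^-4 mol
[Cr2O7^2-] = 2.391 × 10^-4 / 0.009784 = 0.02444 mol/L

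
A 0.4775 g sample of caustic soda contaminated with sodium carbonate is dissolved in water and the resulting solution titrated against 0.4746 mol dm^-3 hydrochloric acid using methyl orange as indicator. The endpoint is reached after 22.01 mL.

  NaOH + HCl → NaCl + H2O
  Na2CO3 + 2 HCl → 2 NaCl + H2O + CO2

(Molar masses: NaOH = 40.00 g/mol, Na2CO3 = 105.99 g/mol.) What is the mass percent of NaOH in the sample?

49.05 %

n(HCl) = 0.02201 × 0.4746 = 0.01045 mol
Let x = n(NaOH), y = n(Na2CO3).
Titrant: 1x + 2y = 0.01045;  mass: 40.00x + 105.99y = 0.4775
Solving, x = 5.855 × 10^-3 mol, y = 2.296 × 10^-3 mol
mass of NaOH = 5.855 × 10^-3 × 40.00 = 0.2342 g
% NaOH = 0.2342 / 0.4775 × 100 = 49.05 %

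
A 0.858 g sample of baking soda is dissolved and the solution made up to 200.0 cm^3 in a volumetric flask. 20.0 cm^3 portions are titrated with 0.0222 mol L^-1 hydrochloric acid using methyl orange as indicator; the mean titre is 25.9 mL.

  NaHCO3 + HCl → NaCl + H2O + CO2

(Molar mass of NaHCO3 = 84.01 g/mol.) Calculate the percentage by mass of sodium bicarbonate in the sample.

n(HCl) per titration = 0.0259 × 0.0222 = 5.75 × 10^-4 mol
n(NaHCO3) in each aliquot = 5.75 × 10^-4 mol (1:1 ratio)
n(NaHCO3) in the whole flask = 5.75 × 10^-4 × 200.0/20.0 = 5.75 × 10^-3 mol
mass of NaHCO3 = 5.75 × 10^-3 × 84.01 = 0.483 g
% NaHCO3 = 0.483 / 0.858 × 100 = 56.3 %

56.3 %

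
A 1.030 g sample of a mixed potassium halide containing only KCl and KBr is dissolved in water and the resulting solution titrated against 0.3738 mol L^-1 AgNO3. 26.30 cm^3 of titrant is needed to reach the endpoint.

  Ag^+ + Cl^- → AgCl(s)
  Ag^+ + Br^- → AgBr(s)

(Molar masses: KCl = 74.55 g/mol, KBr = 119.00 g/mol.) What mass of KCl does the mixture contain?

n(AgNO3) = 0.02630 × 0.3738 = 9.831 × 10^-3 mol
Let x = n(KCl), y = n(KBr).
Titrant: 1x + 1y = 9.831 × 10^-3;  mass: 74.55x + 119.00y = 1.030
Solving, x = 3.147 × 10^-3 mol, y = 6.684 × 10^-3 mol
mass of KCl = 3.147 × 10^-3 × 74.55 = 0.2346 g

0.2346 g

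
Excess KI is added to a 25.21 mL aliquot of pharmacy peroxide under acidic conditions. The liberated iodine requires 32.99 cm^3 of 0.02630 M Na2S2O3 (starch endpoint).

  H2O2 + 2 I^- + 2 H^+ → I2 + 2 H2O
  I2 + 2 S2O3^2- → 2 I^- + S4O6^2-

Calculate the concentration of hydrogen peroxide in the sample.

0.01721 M

n(S2O3^2-) = 0.03299 × 0.02630 = 8.676 × 10^-4 mol
n(I2) = n(S2O3^2-)/2 = 4.338 × 10^-4 mol
n(H2O2) in the aliquot = 4.338 × 10^-4 mol (1:1 ratio)
[H2O2] = 4.338 × 10^-4 / 0.02521 = 0.01721 mol/L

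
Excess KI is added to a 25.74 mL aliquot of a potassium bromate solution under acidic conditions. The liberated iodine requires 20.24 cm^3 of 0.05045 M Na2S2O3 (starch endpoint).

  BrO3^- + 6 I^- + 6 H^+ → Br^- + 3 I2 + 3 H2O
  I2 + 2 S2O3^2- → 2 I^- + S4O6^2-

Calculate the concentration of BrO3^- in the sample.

n(S2O3^2-) = 0.02024 × 0.05045 = 1.021 × 10^-3 mol
n(I2) = n(S2O3^2-)/2 = 5.106 × 10^-4 mol
From the 1:3 ratio, n(BrO3^-) in the aliquot = 1/3 × 5.106 × 10^-4 = 1.702 × 10^-4 mol
[BrO3^-] = 1.702 × 10^-4 / 0.02574 = 0.006612 mol/L

0.006612 M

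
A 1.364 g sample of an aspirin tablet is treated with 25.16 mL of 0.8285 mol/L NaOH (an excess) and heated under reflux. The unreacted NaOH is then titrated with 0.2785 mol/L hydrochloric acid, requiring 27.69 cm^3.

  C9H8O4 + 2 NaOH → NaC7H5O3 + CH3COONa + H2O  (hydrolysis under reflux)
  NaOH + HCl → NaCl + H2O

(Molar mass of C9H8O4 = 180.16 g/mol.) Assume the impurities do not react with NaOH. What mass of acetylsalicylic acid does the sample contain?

1.183 g

n(NaOH) added = 0.02516 × 0.8285 = 0.02085 mol
n(HCl) used in back-titration = 0.02769 × 0.2785 = 7.712 × 10^-3 mol
n(NaOH) left over = 7.712 × 10^-3 mol (1:1 ratio)
n(NaOH) consumed by analyte = 0.02085 − 7.712 × 10^-3 = 0.01313 mol
From the 1:2 ratio, n(C9H8O4) = 1/2 × 0.01313 = 6.567 × 10^-3 mol
mass of C9H8O4 = 6.567 × 10^-3 × 180.16 = 1.183 g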